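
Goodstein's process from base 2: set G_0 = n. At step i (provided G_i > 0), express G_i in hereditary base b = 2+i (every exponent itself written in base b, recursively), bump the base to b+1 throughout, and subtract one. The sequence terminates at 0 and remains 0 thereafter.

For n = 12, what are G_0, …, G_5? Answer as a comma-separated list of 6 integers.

base 2: 12 = 2^(2 + 1) + 2^2; at 3: 3^(3 + 1) + 3^3 = 108; next = 107
base 3: 107 = 3^(3 + 1) + 2·3^2 + 2·3 + 2; at 4: 4^(4 + 1) + 2·4^2 + 2·4 + 2 = 1066; next = 1065
base 4: 1065 = 4^(4 + 1) + 2·4^2 + 2·4 + 1; at 5: 5^(5 + 1) + 2·5^2 + 2·5 + 1 = 15686; next = 15685
base 5: 15685 = 5^(5 + 1) + 2·5^2 + 2·5; at 6: 6^(6 + 1) + 2·6^2 + 2·6 = 280020; next = 280019
base 6: 280019 = 6^(6 + 1) + 2·6^2 + 6 + 5; at 7: 7^(7 + 1) + 2·7^2 + 7 + 5 = 5764911; next = 5764910

12, 107, 1065, 15685, 280019, 5764910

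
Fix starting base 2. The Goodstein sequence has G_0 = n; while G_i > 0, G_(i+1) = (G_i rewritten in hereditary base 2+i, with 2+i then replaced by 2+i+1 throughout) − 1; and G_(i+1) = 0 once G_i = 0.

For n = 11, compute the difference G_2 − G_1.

i=0: 11 = 2^(2 + 1) + 2 + 1 (b=2); 2→3: 3^(3 + 1) + 3 + 1 = 85; 85−1 = 84
i=1: 84 = 3^(3 + 1) + 3 (b=3); 3→4: 4^(4 + 1) + 4 = 1028; 1028−1 = 1027

943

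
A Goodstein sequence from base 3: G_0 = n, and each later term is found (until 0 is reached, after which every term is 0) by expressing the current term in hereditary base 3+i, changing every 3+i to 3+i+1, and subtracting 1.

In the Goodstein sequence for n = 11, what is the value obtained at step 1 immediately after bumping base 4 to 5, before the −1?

26

[0] 11 ≡ 3^2 + 2 (base 3). Lift 4: 18. −1: 17.
[1] 17 ≡ 4^2 + 1 (base 4). Lift 5: 26. −1: 25.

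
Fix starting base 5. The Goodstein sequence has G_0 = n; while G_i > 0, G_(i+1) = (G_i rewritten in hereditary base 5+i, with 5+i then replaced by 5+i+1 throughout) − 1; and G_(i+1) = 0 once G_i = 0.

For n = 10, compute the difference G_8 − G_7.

base 5: 10 = 2·5; at 6: 2·6 = 12; next = 11
base 6: 11 = 6 + 5; at 7: 7 + 5 = 12; next = 11
base 7: 11 = 7 + 4; at 8: 8 + 4 = 12; next = 11
base 8: 11 = 8 + 3; at 9: 9 + 3 = 12; next = 11
base 9: 11 = 9 + 2; at 10: 10 + 2 = 12; next = 11
base 10: 11 = 10 + 1; at 11: 11 + 1 = 12; next = 11
base 11: 11 = 11; at 12: 12 = 12; next = 11
base 12: 11 = 11; at 13: 11 = 11; next = 10

-1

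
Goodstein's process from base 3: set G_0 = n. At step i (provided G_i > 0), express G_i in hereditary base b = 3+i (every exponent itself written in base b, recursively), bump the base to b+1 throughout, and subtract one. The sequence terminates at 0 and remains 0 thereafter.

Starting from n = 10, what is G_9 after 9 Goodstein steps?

43

[0] 10 ≡ 3^2 + 1 (base 3). Lift 4: 17. −1: 16.
[1] 16 ≡ 4^2 (base 4). Lift 5: 25. −1: 24.
[2] 24 ≡ 4·5 + 4 (base 5). Lift 6: 28. −1: 27.
[3] 27 ≡ 4·6 + 3 (base 6). Lift 7: 31. −1: 30.
[4] 30 ≡ 4·7 + 2 (base 7). Lift 8: 34. −1: 33.
[5] 33 ≡ 4·8 + 1 (base 8). Lift 9: 37. −1: 36.
[6] 36 ≡ 4·9 (base 9). Lift 10: 40. −1: 39.
[7] 39 ≡ 3·10 + 9 (base 10). Lift 11: 42. −1: 41.
[8] 41 ≡ 3·11 + 8 (base 11). Lift 12: 44. −1: 43.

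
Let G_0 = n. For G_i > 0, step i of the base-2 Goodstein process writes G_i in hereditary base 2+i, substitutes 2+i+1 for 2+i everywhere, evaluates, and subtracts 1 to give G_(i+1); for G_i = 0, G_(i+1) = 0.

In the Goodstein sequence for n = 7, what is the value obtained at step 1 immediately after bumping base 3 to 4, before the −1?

i=0: 7 = 2^2 + 2 + 1 (b=2); 2→3: 3^3 + 3 + 1 = 31; 31−1 = 30
i=1: 30 = 3^3 + 3 (b=3); 3→4: 4^4 + 4 = 260; 260−1 = 259

260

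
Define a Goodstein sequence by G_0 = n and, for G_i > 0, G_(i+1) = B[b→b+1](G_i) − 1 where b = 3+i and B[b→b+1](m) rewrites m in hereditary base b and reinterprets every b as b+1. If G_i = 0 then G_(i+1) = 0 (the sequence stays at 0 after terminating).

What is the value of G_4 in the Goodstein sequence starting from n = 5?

4

step 0: 5 = 3 + 2; sub 4 for 3: 4 + 2; = 6; G_1 = 6−1 = 5
step 1: 5 = 4 + 1; sub 5 for 4: 5 + 1; = 6; G_2 = 6−1 = 5
step 2: 5 = 5; sub 6 for 5: 6; = 6; G_3 = 6−1 = 5
step 3: 5 = 5; sub 7 for 6: 5; = 5; G_4 = 5−1 = 4
step 4: 4 = 4; sub 8 for 7: 4; = 4; G_5 = 4−1 = 3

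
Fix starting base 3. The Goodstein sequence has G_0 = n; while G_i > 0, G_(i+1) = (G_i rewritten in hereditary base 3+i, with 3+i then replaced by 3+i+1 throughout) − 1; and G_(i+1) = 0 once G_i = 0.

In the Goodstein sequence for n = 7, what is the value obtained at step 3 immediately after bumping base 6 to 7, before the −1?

[0] 7 ≡ 2·3 + 1 (base 3). Lift 4: 9. −1: 8.
[1] 8 ≡ 2·4 (base 4). Lift 5: 10. −1: 9.
[2] 9 ≡ 5 + 4 (base 5). Lift 6: 10. −1: 9.

10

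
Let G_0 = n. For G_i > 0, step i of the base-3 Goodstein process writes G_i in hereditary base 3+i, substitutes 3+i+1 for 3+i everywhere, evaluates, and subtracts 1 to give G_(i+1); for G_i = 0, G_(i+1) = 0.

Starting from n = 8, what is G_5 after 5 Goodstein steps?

11

G_0=8  [base 3] 2·3 + 2  →[3↦4]→  2·4 + 2 = 10  −1 ⇒ G_1=9
G_1=9  [base 4] 2·4 + 1  →[4↦5]→  2·5 + 1 = 11  −1 ⇒ G_2=10
G_2=10  [base 5] 2·5  →[5↦6]→  2·6 = 12  −1 ⇒ G_3=11
G_3=11  [base 6] 6 + 5  →[6↦7]→  7 + 5 = 12  −1 ⇒ G_4=11
G_4=11  [base 7] 7 + 4  →[7↦8]→  8 + 4 = 12  −1 ⇒ G_5=11
G_5=11  [base 8] 8 + 3  →[8↦9]→  9 + 3 = 12  −1 ⇒ G_6=11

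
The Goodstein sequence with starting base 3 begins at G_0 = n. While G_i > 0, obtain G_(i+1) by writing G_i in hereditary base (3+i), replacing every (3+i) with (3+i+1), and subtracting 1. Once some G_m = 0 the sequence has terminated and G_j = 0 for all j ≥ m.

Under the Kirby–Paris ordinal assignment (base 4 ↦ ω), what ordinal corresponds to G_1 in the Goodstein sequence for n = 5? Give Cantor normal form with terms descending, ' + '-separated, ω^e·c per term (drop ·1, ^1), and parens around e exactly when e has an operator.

(0) 5|_3 = 3 + 2 ↦ 4 + 2|_4 = 6 ⇒ 5
(1) 5|_4 = 4 + 1 ↦ 5 + 1|_5 = 6 ⇒ 5

ω + 1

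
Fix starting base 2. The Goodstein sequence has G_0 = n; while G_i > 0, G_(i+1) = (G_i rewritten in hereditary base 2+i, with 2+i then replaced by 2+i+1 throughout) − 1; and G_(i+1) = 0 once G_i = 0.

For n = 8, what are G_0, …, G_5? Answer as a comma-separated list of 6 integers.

base 2: 8 = 2^(2 + 1); at 3: 3^(3 + 1) = 81; next = 80
base 3: 80 = 2·3^3 + 2·3^2 + 2·3 + 2; at 4: 2·4^4 + 2·4^2 + 2·4 + 2 = 554; next = 553
base 4: 553 = 2·4^4 + 2·4^2 + 2·4 + 1; at 5: 2·5^5 + 2·5^2 + 2·5 + 1 = 6311; next = 6310
base 5: 6310 = 2·5^5 + 2·5^2 + 2·5; at 6: 2·6^6 + 2·6^2 + 2·6 = 93396; next = 93395
base 6: 93395 = 2·6^6 + 2·6^2 + 6 + 5; at 7: 2·7^7 + 2·7^2 + 7 + 5 = 1647196; next = 1647195

8, 80, 553, 6310, 93395, 1647195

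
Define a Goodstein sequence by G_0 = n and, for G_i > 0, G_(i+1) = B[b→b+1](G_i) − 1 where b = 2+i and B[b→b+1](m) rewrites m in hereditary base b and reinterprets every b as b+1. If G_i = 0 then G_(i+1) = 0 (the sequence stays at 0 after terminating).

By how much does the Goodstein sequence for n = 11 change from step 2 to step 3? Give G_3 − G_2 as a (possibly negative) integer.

(0) 11|_2 = 2^(2 + 1) + 2 + 1 ↦ 3^(3 + 1) + 3 + 1|_3 = 85 ⇒ 84
(1) 84|_3 = 3^(3 + 1) + 3 ↦ 4^(4 + 1) + 4|_4 = 1028 ⇒ 1027
(2) 1027|_4 = 4^(4 + 1) + 3 ↦ 5^(5 + 1) + 3|_5 = 15628 ⇒ 15627

14600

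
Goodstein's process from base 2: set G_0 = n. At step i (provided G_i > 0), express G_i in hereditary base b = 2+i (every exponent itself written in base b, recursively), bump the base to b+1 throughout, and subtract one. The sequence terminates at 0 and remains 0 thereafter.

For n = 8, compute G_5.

G_0=8  [base 2] 2^(2 + 1)  →[2↦3]→  3^(3 + 1) = 81  −1 ⇒ G_1=80
G_1=80  [base 3] 2·3^3 + 2·3^2 + 2·3 + 2  →[3↦4]→  2·4^4 + 2·4^2 + 2·4 + 2 = 554  −1 ⇒ G_2=553
G_2=553  [base 4] 2·4^4 + 2·4^2 + 2·4 + 1  →[4↦5]→  2·5^5 + 2·5^2 + 2·5 + 1 = 6311  −1 ⇒ G_3=6310
G_3=6310  [base 5] 2·5^5 + 2·5^2 + 2·5  →[5↦6]→  2·6^6 + 2·6^2 + 2·6 = 93396  −1 ⇒ G_4=93395
G_4=93395  [base 6] 2·6^6 + 2·6^2 + 6 + 5  →[6↦7]→  2·7^7 + 2·7^2 + 7 + 5 = 1647196  −1 ⇒ G_5=1647195
G_5=1647195  [base 7] 2·7^7 + 2·7^2 + 7 + 4  →[7↦8]→  2·8^8 + 2·8^2 + 8 + 4 = 33554572  −1 ⇒ G_6=33554571

1647195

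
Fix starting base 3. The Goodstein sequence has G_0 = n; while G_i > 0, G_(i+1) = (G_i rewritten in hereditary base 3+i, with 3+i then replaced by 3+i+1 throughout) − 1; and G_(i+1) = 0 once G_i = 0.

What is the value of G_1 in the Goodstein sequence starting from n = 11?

G_0 = 11. HB_3(11) = 3^2 + 2. Bump = 18. G_1 = 17.
G_1 = 17. HB_4(17) = 4^2 + 1. Bump = 26. G_2 = 25.

17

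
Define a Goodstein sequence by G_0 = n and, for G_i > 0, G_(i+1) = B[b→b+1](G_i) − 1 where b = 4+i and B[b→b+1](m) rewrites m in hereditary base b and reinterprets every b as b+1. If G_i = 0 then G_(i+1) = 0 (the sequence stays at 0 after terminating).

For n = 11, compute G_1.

G_0 = 11. HB_4(11) = 2·4 + 3. Bump = 13. G_1 = 12.
G_1 = 12. HB_5(12) = 2·5 + 2. Bump = 14. G_2 = 13.

12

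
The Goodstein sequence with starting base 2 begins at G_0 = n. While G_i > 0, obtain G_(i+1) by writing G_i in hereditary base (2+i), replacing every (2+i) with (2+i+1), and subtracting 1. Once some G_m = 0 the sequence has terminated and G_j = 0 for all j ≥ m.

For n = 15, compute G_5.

6588344

G_0 = 15. HB_2(15) = 2^(2 + 1) + 2^2 + 2 + 1. Bump = 112. G_1 = 111.
G_1 = 111. HB_3(111) = 3^(3 + 1) + 3^3 + 3. Bump = 1284. G_2 = 1283.
G_2 = 1283. HB_4(1283) = 4^(4 + 1) + 4^4 + 3. Bump = 18753. G_3 = 18752.
G_3 = 18752. HB_5(18752) = 5^(5 + 1) + 5^5 + 2. Bump = 326594. G_4 = 326593.
G_4 = 326593. HB_6(326593) = 6^(6 + 1) + 6^6 + 1. Bump = 6588345. G_5 = 6588344.
G_5 = 6588344. HB_7(6588344) = 7^(7 + 1) + 7^7. Bump = 150994944. G_6 = 150994943.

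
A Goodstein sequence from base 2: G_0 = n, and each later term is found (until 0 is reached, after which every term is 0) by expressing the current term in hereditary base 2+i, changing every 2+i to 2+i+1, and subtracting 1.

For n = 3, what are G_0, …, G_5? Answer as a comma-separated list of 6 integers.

3 —HB2→ 2 + 1 —bump→ 3 + 1 = 4 —(−1)→ 3
3 —HB3→ 3 —bump→ 4 = 4 —(−1)→ 3
3 —HB4→ 3 —bump→ 3 = 3 —(−1)→ 2
2 —HB5→ 2 —bump→ 2 = 2 —(−1)→ 1
1 —HB6→ 1 —bump→ 1 = 1 —(−1)→ 0

3, 3, 3, 2, 1, 0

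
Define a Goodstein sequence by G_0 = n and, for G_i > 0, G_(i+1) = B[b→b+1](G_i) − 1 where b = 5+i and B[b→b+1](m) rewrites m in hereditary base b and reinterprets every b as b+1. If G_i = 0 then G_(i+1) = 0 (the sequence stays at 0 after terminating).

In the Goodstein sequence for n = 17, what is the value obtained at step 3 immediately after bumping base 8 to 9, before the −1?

25

i=0: 17 = 3·5 + 2 (b=5); 5→6: 3·6 + 2 = 20; 20−1 = 19
i=1: 19 = 3·6 + 1 (b=6); 6→7: 3·7 + 1 = 22; 22−1 = 21
i=2: 21 = 3·7 (b=7); 7→8: 3·8 = 24; 24−1 = 23
i=3: 23 = 2·8 + 7 (b=8); 8→9: 2·9 + 7 = 25; 25−1 = 24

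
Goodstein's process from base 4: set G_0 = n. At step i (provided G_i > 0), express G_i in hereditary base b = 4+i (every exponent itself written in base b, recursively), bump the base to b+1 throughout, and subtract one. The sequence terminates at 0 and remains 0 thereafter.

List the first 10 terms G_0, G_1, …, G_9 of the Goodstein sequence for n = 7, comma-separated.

(0) 7|_4 = 4 + 3 ↦ 5 + 3|_5 = 8 ⇒ 7
(1) 7|_5 = 5 + 2 ↦ 6 + 2|_6 = 8 ⇒ 7
(2) 7|_6 = 6 + 1 ↦ 7 + 1|_7 = 8 ⇒ 7
(3) 7|_7 = 7 ↦ 8|_8 = 8 ⇒ 7
(4) 7|_8 = 7 ↦ 7|_9 = 7 ⇒ 6
(5) 6|_9 = 6 ↦ 6|_10 = 6 ⇒ 5
(6) 5|_10 = 5 ↦ 5|_11 = 5 ⇒ 4
(7) 4|_11 = 4 ↦ 4|_12 = 4 ⇒ 3
(8) 3|_12 = 3 ↦ 3|_13 = 3 ⇒ 2

7, 7, 7, 7, 7, 6, 5, 4, 3, 2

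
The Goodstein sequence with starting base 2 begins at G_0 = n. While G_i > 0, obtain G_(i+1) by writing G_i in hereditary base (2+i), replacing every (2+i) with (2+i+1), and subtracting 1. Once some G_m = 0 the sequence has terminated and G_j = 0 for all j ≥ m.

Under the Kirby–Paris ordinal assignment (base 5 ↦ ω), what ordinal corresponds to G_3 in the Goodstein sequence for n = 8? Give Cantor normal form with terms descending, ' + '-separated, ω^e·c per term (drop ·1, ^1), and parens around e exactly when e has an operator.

ω^ω·2 + ω^2·2 + ω·2

step 0: 8 = 2^(2 + 1); sub 3 for 2: 3^(3 + 1); = 81; G_1 = 81−1 = 80
step 1: 80 = 2·3^3 + 2·3^2 + 2·3 + 2; sub 4 for 3: 2·4^4 + 2·4^2 + 2·4 + 2; = 554; G_2 = 554−1 = 553
step 2: 553 = 2·4^4 + 2·4^2 + 2·4 + 1; sub 5 for 4: 2·5^5 + 2·5^2 + 2·5 + 1; = 6311; G_3 = 6311−1 = 6310
step 3: 6310 = 2·5^5 + 2·5^2 + 2·5; sub 6 for 5: 2·6^6 + 2·6^2 + 2·6; = 93396; G_4 = 93396−1 = 93395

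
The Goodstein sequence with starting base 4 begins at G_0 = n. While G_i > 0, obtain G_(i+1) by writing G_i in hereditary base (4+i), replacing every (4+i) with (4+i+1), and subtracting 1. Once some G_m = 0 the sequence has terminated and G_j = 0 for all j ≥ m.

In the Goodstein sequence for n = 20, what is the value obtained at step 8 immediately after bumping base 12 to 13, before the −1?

124

[0] 20 ≡ 4^2 + 4 (base 4). Lift 5: 30. −1: 29.
[1] 29 ≡ 5^2 + 4 (base 5). Lift 6: 40. −1: 39.
[2] 39 ≡ 6^2 + 3 (base 6). Lift 7: 52. −1: 51.
[3] 51 ≡ 7^2 + 2 (base 7). Lift 8: 66. −1: 65.
[4] 65 ≡ 8^2 + 1 (base 8). Lift 9: 82. −1: 81.
[5] 81 ≡ 9^2 (base 9). Lift 10: 100. −1: 99.
[6] 99 ≡ 9·10 + 9 (base 10). Lift 11: 108. −1: 107.
[7] 107 ≡ 9·11 + 8 (base 11). Lift 12: 116. −1: 115.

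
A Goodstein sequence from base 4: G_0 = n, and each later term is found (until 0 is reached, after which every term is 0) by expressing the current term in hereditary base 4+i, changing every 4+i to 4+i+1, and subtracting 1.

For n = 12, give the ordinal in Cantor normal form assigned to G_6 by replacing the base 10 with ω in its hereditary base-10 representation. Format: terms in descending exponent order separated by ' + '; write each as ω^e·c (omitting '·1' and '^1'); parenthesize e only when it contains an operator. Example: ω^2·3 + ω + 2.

ω + 9

i=0: 12 = 3·4 (b=4); 4→5: 3·5 = 15; 15−1 = 14
i=1: 14 = 2·5 + 4 (b=5); 5→6: 2·6 + 4 = 16; 16−1 = 15
i=2: 15 = 2·6 + 3 (b=6); 6→7: 2·7 + 3 = 17; 17−1 = 16
i=3: 16 = 2·7 + 2 (b=7); 7→8: 2·8 + 2 = 18; 18−1 = 17
i=4: 17 = 2·8 + 1 (b=8); 8→9: 2·9 + 1 = 19; 19−1 = 18
i=5: 18 = 2·9 (b=9); 9→10: 2·10 = 20; 20−1 = 19
i=6: 19 = 10 + 9 (b=10); 10→11: 11 + 9 = 20; 20−1 = 19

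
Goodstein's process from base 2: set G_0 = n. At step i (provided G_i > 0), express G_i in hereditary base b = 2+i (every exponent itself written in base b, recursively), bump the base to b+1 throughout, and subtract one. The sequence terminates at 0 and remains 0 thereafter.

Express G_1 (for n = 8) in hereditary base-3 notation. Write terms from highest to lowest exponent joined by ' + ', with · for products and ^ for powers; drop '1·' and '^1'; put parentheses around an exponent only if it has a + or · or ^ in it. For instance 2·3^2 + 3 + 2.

i=0: 8 = 2^(2 + 1) (b=2); 2→3: 3^(3 + 1) = 81; 81−1 = 80
i=1: 80 = 2·3^3 + 2·3^2 + 2·3 + 2 (b=3); 3→4: 2·4^4 + 2·4^2 + 2·4 + 2 = 554; 554−1 = 553

2·3^3 + 2·3^2 + 2·3 + 2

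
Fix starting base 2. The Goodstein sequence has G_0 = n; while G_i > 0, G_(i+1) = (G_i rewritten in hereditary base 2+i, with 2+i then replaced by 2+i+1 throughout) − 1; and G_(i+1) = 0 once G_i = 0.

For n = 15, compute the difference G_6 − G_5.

15 —HB2→ 2^(2 + 1) + 2^2 + 2 + 1 —bump→ 3^(3 + 1) + 3^3 + 3 + 1 = 112 —(−1)→ 111
111 —HB3→ 3^(3 + 1) + 3^3 + 3 —bump→ 4^(4 + 1) + 4^4 + 4 = 1284 —(−1)→ 1283
1283 —HB4→ 4^(4 + 1) + 4^4 + 3 —bump→ 5^(5 + 1) + 5^5 + 3 = 18753 —(−1)→ 18752
18752 —HB5→ 5^(5 + 1) + 5^5 + 2 —bump→ 6^(6 + 1) + 6^6 + 2 = 326594 —(−1)→ 326593
326593 —HB6→ 6^(6 + 1) + 6^6 + 1 —bump→ 7^(7 + 1) + 7^7 + 1 = 6588345 —(−1)→ 6588344
6588344 —HB7→ 7^(7 + 1) + 7^7 —bump→ 8^(8 + 1) + 8^8 = 150994944 —(−1)→ 150994943

144406599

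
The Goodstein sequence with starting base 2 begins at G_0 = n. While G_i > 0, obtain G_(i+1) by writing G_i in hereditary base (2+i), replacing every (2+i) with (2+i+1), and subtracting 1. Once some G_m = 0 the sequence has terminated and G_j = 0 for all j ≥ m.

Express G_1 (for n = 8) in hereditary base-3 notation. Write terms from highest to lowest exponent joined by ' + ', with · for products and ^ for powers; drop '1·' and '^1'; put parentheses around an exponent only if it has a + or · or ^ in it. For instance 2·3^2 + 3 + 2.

2·3^3 + 2·3^2 + 2·3 + 2

(0) 8|_2 = 2^(2 + 1) ↦ 3^(3 + 1)|_3 = 81 ⇒ 80
(1) 80|_3 = 2·3^3 + 2·3^2 + 2·3 + 2 ↦ 2·4^4 + 2·4^2 + 2·4 + 2|_4 = 554 ⇒ 553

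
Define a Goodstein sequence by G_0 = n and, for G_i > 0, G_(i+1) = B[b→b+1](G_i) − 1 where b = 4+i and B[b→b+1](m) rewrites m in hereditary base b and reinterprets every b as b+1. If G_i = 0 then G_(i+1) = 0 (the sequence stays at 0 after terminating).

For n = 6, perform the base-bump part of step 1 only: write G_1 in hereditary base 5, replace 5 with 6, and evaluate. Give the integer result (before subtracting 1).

G_0 = 6. HB_4(6) = 4 + 2. Bump = 7. G_1 = 6.
G_1 = 6. HB_5(6) = 5 + 1. Bump = 7. G_2 = 6.

7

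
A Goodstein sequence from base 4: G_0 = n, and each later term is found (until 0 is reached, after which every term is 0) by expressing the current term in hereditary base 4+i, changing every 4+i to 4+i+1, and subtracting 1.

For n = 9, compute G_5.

i=0: 9 = 2·4 + 1 (b=4); 4→5: 2·5 + 1 = 11; 11−1 = 10
i=1: 10 = 2·5 (b=5); 5→6: 2·6 = 12; 12−1 = 11
i=2: 11 = 6 + 5 (b=6); 6→7: 7 + 5 = 12; 12−1 = 11
i=3: 11 = 7 + 4 (b=7); 7→8: 8 + 4 = 12; 12−1 = 11
i=4: 11 = 8 + 3 (b=8); 8→9: 9 + 3 = 12; 12−1 = 11
i=5: 11 = 9 + 2 (b=9); 9→10: 10 + 2 = 12; 12−1 = 11

11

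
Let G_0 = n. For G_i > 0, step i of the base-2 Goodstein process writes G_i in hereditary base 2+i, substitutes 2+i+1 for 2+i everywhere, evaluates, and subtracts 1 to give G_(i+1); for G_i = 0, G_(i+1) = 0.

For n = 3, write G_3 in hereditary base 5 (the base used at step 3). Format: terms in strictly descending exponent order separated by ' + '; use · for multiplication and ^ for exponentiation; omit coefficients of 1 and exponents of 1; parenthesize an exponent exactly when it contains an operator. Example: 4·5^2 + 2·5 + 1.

2

(0) 3|_2 = 2 + 1 ↦ 3 + 1|_3 = 4 ⇒ 3
(1) 3|_3 = 3 ↦ 4|_4 = 4 ⇒ 3
(2) 3|_4 = 3 ↦ 3|_5 = 3 ⇒ 2
(3) 2|_5 = 2 ↦ 2|_6 = 2 ⇒ 1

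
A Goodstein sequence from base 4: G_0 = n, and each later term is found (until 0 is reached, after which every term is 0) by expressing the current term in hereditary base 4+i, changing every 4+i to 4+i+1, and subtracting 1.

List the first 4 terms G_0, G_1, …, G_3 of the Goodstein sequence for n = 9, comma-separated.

9, 10, 11, 11

[0] 9 ≡ 2·4 + 1 (base 4). Lift 5: 11. −1: 10.
[1] 10 ≡ 2·5 (base 5). Lift 6: 12. −1: 11.
[2] 11 ≡ 6 + 5 (base 6). Lift 7: 12. −1: 11.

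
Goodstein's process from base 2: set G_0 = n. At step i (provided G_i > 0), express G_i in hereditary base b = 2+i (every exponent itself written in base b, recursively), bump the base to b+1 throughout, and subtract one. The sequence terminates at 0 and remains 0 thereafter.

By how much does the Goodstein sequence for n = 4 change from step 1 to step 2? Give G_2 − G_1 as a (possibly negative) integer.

G_0=4  [base 2] 2^2  →[2↦3]→  3^3 = 27  −1 ⇒ G_1=26
G_1=26  [base 3] 2·3^2 + 2·3 + 2  →[3↦4]→  2·4^2 + 2·4 + 2 = 42  −1 ⇒ G_2=41

15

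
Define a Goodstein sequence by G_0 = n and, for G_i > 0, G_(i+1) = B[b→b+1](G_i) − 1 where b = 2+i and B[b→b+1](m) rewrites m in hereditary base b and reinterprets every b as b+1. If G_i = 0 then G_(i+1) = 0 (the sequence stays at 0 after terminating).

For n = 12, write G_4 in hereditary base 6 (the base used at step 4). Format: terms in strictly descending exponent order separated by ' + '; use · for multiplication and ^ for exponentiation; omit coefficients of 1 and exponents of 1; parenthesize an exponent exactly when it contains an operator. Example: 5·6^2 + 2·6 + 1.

6^(6 + 1) + 2·6^2 + 6 + 5

G_0=12  [base 2] 2^(2 + 1) + 2^2  →[2↦3]→  3^(3 + 1) + 3^3 = 108  −1 ⇒ G_1=107
G_1=107  [base 3] 3^(3 + 1) + 2·3^2 + 2·3 + 2  →[3↦4]→  4^(4 + 1) + 2·4^2 + 2·4 + 2 = 1066  −1 ⇒ G_2=1065
G_2=1065  [base 4] 4^(4 + 1) + 2·4^2 + 2·4 + 1  →[4↦5]→  5^(5 + 1) + 2·5^2 + 2·5 + 1 = 15686  −1 ⇒ G_3=15685
G_3=15685  [base 5] 5^(5 + 1) + 2·5^2 + 2·5  →[5↦6]→  6^(6 + 1) + 2·6^2 + 2·6 = 280020  −1 ⇒ G_4=280019
G_4=280019  [base 6] 6^(6 + 1) + 2·6^2 + 6 + 5  →[6↦7]→  7^(7 + 1) + 2·7^2 + 7 + 5 = 5764911  −1 ⇒ G_5=5764910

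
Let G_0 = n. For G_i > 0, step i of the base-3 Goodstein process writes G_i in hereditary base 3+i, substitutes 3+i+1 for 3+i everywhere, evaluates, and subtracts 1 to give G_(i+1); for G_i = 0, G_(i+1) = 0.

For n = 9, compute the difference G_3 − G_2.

2

step 0: 9 = 3^2; sub 4 for 3: 4^2; = 16; G_1 = 16−1 = 15
step 1: 15 = 3·4 + 3; sub 5 for 4: 3·5 + 3; = 18; G_2 = 18−1 = 17
step 2: 17 = 3·5 + 2; sub 6 for 5: 3·6 + 2; = 20; G_3 = 20−1 = 19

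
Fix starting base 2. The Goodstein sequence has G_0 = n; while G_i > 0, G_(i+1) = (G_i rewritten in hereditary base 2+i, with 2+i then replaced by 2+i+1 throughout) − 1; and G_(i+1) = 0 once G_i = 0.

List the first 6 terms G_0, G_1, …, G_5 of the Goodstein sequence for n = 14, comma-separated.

G_0 = 14. HB_2(14) = 2^(2 + 1) + 2^2 + 2. Bump = 111. G_1 = 110.
G_1 = 110. HB_3(110) = 3^(3 + 1) + 3^3 + 2. Bump = 1282. G_2 = 1281.
G_2 = 1281. HB_4(1281) = 4^(4 + 1) + 4^4 + 1. Bump = 18751. G_3 = 18750.
G_3 = 18750. HB_5(18750) = 5^(5 + 1) + 5^5. Bump = 326592. G_4 = 326591.
G_4 = 326591. HB_6(326591) = 6^(6 + 1) + 5·6^5 + 5·6^4 + 5·6^3 + 5·6^2 + 5·6 + 5. Bump = 5862841. G_5 = 5862840.

14, 110, 1281, 18750, 326591, 5862840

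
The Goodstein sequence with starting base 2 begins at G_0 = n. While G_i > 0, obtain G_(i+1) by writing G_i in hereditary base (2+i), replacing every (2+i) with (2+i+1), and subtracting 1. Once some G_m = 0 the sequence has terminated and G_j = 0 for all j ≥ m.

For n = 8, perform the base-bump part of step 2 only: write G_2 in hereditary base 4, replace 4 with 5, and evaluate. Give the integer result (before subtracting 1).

G_0=8  [base 2] 2^(2 + 1)  →[2↦3]→  3^(3 + 1) = 81  −1 ⇒ G_1=80
G_1=80  [base 3] 2·3^3 + 2·3^2 + 2·3 + 2  →[3↦4]→  2·4^4 + 2·4^2 + 2·4 + 2 = 554  −1 ⇒ G_2=553

6311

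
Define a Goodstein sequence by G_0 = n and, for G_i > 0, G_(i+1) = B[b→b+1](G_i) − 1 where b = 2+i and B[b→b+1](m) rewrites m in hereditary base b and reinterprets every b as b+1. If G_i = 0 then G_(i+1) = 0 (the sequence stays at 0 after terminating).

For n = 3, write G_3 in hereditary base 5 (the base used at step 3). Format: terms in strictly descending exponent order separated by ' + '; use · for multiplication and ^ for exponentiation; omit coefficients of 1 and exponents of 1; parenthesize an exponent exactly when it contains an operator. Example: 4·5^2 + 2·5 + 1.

3 —HB2→ 2 + 1 —bump→ 3 + 1 = 4 —(−1)→ 3
3 —HB3→ 3 —bump→ 4 = 4 —(−1)→ 3
3 —HB4→ 3 —bump→ 3 = 3 —(−1)→ 2
2 —HB5→ 2 —bump→ 2 = 2 —(−1)→ 1

2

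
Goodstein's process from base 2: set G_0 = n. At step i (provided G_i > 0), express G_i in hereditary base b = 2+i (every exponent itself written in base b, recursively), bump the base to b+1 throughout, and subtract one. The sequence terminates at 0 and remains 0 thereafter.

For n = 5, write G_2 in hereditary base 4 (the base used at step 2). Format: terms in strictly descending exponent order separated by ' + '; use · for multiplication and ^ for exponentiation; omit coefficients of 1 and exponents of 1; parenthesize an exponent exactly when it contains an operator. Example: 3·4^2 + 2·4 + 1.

5 —HB2→ 2^2 + 1 —bump→ 3^3 + 1 = 28 —(−1)→ 27
27 —HB3→ 3^3 —bump→ 4^4 = 256 —(−1)→ 255
255 —HB4→ 3·4^3 + 3·4^2 + 3·4 + 3 —bump→ 3·5^3 + 3·5^2 + 3·5 + 3 = 468 —(−1)→ 467

3·4^3 + 3·4^2 + 3·4 + 3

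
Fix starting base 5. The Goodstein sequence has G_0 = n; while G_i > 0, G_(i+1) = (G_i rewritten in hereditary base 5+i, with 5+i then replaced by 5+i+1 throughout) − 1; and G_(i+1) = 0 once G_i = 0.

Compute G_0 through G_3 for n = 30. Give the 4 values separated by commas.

30, 41, 53, 67

30 —HB5→ 5^2 + 5 —bump→ 6^2 + 6 = 42 —(−1)→ 41
41 —HB6→ 6^2 + 5 —bump→ 7^2 + 5 = 54 —(−1)→ 53
53 —HB7→ 7^2 + 4 —bump→ 8^2 + 4 = 68 —(−1)→ 67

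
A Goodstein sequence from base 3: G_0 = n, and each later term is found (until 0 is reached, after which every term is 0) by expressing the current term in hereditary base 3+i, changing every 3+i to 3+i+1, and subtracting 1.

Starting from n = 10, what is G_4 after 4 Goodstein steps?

G_0 = 10. HB_3(10) = 3^2 + 1. Bump = 17. G_1 = 16.
G_1 = 16. HB_4(16) = 4^2. Bump = 25. G_2 = 24.
G_2 = 24. HB_5(24) = 4·5 + 4. Bump = 28. G_3 = 27.
G_3 = 27. HB_6(27) = 4·6 + 3. Bump = 31. G_4 = 30.

30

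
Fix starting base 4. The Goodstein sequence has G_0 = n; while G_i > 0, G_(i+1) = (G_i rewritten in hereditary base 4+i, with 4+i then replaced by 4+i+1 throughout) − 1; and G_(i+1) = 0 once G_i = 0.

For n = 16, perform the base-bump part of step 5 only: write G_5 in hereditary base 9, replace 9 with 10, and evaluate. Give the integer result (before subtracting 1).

i=0: 16 = 4^2 (b=4); 4→5: 5^2 = 25; 25−1 = 24
i=1: 24 = 4·5 + 4 (b=5); 5→6: 4·6 + 4 = 28; 28−1 = 27
i=2: 27 = 4·6 + 3 (b=6); 6→7: 4·7 + 3 = 31; 31−1 = 30
i=3: 30 = 4·7 + 2 (b=7); 7→8: 4·8 + 2 = 34; 34−1 = 33
i=4: 33 = 4·8 + 1 (b=8); 8→9: 4·9 + 1 = 37; 37−1 = 36
i=5: 36 = 4·9 (b=9); 9→10: 4·10 = 40; 40−1 = 39

40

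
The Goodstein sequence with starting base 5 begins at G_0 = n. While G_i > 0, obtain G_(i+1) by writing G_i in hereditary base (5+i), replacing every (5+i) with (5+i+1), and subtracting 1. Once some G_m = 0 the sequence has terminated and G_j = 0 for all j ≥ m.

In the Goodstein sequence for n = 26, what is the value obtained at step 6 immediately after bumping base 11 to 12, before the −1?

74

step 0: 26 = 5^2 + 1; sub 6 for 5: 6^2 + 1; = 37; G_1 = 37−1 = 36
step 1: 36 = 6^2; sub 7 for 6: 7^2; = 49; G_2 = 49−1 = 48
step 2: 48 = 6·7 + 6; sub 8 for 7: 6·8 + 6; = 54; G_3 = 54−1 = 53
step 3: 53 = 6·8 + 5; sub 9 for 8: 6·9 + 5; = 59; G_4 = 59−1 = 58
step 4: 58 = 6·9 + 4; sub 10 for 9: 6·10 + 4; = 64; G_5 = 64−1 = 63
step 5: 63 = 6·10 + 3; sub 11 for 10: 6·11 + 3; = 69; G_6 = 69−1 = 68
step 6: 68 = 6·11 + 2; sub 12 for 11: 6·12 + 2; = 74; G_7 = 74−1 = 73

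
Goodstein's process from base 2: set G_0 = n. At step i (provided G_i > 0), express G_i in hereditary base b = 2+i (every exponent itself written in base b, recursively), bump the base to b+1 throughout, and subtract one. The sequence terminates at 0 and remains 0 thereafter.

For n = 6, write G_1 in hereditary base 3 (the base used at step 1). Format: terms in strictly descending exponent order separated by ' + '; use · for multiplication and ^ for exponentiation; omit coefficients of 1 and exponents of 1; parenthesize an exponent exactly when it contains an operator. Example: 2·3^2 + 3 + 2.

3^3 + 2

[0] 6 ≡ 2^2 + 2 (base 2). Lift 3: 30. −1: 29.
[1] 29 ≡ 3^3 + 2 (base 3). Lift 4: 258. −1: 257.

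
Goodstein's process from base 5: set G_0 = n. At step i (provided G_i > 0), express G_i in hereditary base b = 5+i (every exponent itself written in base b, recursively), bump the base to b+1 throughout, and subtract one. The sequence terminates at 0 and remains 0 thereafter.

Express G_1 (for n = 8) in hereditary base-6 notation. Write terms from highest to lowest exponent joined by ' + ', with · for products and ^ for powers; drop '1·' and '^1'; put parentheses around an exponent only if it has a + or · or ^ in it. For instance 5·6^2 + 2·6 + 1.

6 + 2

8 —HB5→ 5 + 3 —bump→ 6 + 3 = 9 —(−1)→ 8
8 —HB6→ 6 + 2 —bump→ 7 + 2 = 9 —(−1)→ 8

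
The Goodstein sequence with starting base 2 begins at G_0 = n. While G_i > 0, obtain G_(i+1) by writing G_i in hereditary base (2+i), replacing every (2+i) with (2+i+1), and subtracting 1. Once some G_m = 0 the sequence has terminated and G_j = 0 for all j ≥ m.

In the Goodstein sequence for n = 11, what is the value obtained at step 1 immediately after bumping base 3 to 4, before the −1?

step 0: 11 = 2^(2 + 1) + 2 + 1; sub 3 for 2: 3^(3 + 1) + 3 + 1; = 85; G_1 = 85−1 = 84
step 1: 84 = 3^(3 + 1) + 3; sub 4 for 3: 4^(4 + 1) + 4; = 1028; G_2 = 1028−1 = 1027

1028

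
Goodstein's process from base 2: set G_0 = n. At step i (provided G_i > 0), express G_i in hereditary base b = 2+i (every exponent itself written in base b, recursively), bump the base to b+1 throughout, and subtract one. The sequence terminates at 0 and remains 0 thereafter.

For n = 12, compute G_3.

[0] 12 ≡ 2^(2 + 1) + 2^2 (base 2). Lift 3: 108. −1: 107.
[1] 107 ≡ 3^(3 + 1) + 2·3^2 + 2·3 + 2 (base 3). Lift 4: 1066. −1: 1065.
[2] 1065 ≡ 4^(4 + 1) + 2·4^2 + 2·4 + 1 (base 4). Lift 5: 15686. −1: 15685.

15685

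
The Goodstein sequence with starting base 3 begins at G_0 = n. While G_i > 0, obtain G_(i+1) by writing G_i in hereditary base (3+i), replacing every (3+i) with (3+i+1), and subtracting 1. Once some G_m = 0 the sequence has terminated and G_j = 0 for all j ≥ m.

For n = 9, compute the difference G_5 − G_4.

G_0 = 9. HB_3(9) = 3^2. Bump = 16. G_1 = 15.
G_1 = 15. HB_4(15) = 3·4 + 3. Bump = 18. G_2 = 17.
G_2 = 17. HB_5(17) = 3·5 + 2. Bump = 20. G_3 = 19.
G_3 = 19. HB_6(19) = 3·6 + 1. Bump = 22. G_4 = 21.
G_4 = 21. HB_7(21) = 3·7. Bump = 24. G_5 = 23.

2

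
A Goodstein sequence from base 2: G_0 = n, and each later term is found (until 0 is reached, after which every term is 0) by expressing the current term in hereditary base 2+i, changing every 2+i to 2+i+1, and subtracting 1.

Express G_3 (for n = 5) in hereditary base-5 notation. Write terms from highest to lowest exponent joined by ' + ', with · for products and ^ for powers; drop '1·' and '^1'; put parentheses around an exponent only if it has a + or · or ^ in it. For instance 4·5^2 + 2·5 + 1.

3·5^3 + 3·5^2 + 3·5 + 2

[0] 5 ≡ 2^2 + 1 (base 2). Lift 3: 28. −1: 27.
[1] 27 ≡ 3^3 (base 3). Lift 4: 256. −1: 255.
[2] 255 ≡ 3·4^3 + 3·4^2 + 3·4 + 3 (base 4). Lift 5: 468. −1: 467.
[3] 467 ≡ 3·5^3 + 3·5^2 + 3·5 + 2 (base 5). Lift 6: 776. −1: 775.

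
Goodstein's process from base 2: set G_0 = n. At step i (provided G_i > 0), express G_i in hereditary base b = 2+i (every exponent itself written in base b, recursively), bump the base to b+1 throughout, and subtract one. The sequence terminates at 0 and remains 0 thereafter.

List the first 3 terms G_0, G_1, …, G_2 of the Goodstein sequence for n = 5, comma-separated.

G_0=5  [base 2] 2^2 + 1  →[2↦3]→  3^3 + 1 = 28  −1 ⇒ G_1=27
G_1=27  [base 3] 3^3  →[3↦4]→  4^4 = 256  −1 ⇒ G_2=255

5, 27, 255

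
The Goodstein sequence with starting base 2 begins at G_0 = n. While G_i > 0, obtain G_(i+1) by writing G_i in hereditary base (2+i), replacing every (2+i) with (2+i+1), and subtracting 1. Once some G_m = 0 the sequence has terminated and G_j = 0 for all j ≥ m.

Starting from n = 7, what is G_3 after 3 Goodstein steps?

G_0=7  [base 2] 2^2 + 2 + 1  →[2↦3]→  3^3 + 3 + 1 = 31  −1 ⇒ G_1=30
G_1=30  [base 3] 3^3 + 3  →[3↦4]→  4^4 + 4 = 260  −1 ⇒ G_2=259
G_2=259  [base 4] 4^4 + 3  →[4↦5]→  5^5 + 3 = 3128  −1 ⇒ G_3=3127

3127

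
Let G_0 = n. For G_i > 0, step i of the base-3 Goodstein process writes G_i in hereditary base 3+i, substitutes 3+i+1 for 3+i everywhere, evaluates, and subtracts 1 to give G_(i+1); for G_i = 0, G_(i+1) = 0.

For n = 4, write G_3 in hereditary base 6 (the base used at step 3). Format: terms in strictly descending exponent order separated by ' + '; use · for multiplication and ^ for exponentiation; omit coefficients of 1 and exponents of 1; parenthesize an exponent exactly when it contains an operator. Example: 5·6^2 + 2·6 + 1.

[0] 4 ≡ 3 + 1 (base 3). Lift 4: 5. −1: 4.
[1] 4 ≡ 4 (base 4). Lift 5: 5. −1: 4.
[2] 4 ≡ 4 (base 5). Lift 6: 4. −1: 3.

3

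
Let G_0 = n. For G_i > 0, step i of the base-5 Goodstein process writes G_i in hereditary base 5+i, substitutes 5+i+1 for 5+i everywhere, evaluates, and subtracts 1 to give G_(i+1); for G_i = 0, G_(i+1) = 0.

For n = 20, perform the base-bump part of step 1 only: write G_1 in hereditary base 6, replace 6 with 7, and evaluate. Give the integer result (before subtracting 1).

i=0: 20 = 4·5 (b=5); 5→6: 4·6 = 24; 24−1 = 23
i=1: 23 = 3·6 + 5 (b=6); 6→7: 3·7 + 5 = 26; 26−1 = 25

26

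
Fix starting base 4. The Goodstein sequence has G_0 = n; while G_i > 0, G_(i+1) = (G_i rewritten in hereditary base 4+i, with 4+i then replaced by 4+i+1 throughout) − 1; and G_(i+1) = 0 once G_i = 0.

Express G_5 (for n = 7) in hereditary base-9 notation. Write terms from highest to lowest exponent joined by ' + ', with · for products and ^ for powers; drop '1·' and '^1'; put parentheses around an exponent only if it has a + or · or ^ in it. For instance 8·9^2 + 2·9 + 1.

7 —HB4→ 4 + 3 —bump→ 5 + 3 = 8 —(−1)→ 7
7 —HB5→ 5 + 2 —bump→ 6 + 2 = 8 —(−1)→ 7
7 —HB6→ 6 + 1 —bump→ 7 + 1 = 8 —(−1)→ 7
7 —HB7→ 7 —bump→ 8 = 8 —(−1)→ 7
7 —HB8→ 7 —bump→ 7 = 7 —(−1)→ 6
6 —HB9→ 6 —bump→ 6 = 6 —(−1)→ 5

6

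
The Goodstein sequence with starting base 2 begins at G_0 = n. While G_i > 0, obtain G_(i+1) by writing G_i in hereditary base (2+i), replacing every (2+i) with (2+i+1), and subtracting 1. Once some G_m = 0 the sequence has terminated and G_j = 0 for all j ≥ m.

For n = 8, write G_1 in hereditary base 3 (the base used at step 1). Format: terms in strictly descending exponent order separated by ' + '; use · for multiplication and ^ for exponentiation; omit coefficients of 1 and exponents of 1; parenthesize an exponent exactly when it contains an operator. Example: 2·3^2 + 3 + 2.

2·3^3 + 2·3^2 + 2·3 + 2

step 0: 8 = 2^(2 + 1); sub 3 for 2: 3^(3 + 1); = 81; G_1 = 81−1 = 80
step 1: 80 = 2·3^3 + 2·3^2 + 2·3 + 2; sub 4 for 3: 2·4^4 + 2·4^2 + 2·4 + 2; = 554; G_2 = 554−1 = 553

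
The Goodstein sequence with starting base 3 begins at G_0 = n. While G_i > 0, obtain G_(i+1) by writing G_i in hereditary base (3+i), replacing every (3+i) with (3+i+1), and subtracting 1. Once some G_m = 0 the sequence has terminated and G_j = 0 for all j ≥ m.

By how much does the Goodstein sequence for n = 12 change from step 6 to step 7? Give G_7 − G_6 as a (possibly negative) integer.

6

(0) 12|_3 = 3^2 + 3 ↦ 4^2 + 4|_4 = 20 ⇒ 19
(1) 19|_4 = 4^2 + 3 ↦ 5^2 + 3|_5 = 28 ⇒ 27
(2) 27|_5 = 5^2 + 2 ↦ 6^2 + 2|_6 = 38 ⇒ 37
(3) 37|_6 = 6^2 + 1 ↦ 7^2 + 1|_7 = 50 ⇒ 49
(4) 49|_7 = 7^2 ↦ 8^2|_8 = 64 ⇒ 63
(5) 63|_8 = 7·8 + 7 ↦ 7·9 + 7|_9 = 70 ⇒ 69
(6) 69|_9 = 7·9 + 6 ↦ 7·10 + 6|_10 = 76 ⇒ 75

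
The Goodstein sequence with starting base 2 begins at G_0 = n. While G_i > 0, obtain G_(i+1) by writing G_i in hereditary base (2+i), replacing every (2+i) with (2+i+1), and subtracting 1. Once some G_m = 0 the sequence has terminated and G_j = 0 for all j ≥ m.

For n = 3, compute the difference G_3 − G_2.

step 0: 3 = 2 + 1; sub 3 for 2: 3 + 1; = 4; G_1 = 4−1 = 3
step 1: 3 = 3; sub 4 for 3: 4; = 4; G_2 = 4−1 = 3
step 2: 3 = 3; sub 5 for 4: 3; = 3; G_3 = 3−1 = 2

-1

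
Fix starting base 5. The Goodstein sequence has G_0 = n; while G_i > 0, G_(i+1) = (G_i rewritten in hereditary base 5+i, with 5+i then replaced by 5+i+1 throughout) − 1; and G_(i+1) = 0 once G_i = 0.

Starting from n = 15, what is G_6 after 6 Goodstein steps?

(0) 15|_5 = 3·5 ↦ 3·6|_6 = 18 ⇒ 17
(1) 17|_6 = 2·6 + 5 ↦ 2·7 + 5|_7 = 19 ⇒ 18
(2) 18|_7 = 2·7 + 4 ↦ 2·8 + 4|_8 = 20 ⇒ 19
(3) 19|_8 = 2·8 + 3 ↦ 2·9 + 3|_9 = 21 ⇒ 20
(4) 20|_9 = 2·9 + 2 ↦ 2·10 + 2|_10 = 22 ⇒ 21
(5) 21|_10 = 2·10 + 1 ↦ 2·11 + 1|_11 = 23 ⇒ 22
(6) 22|_11 = 2·11 ↦ 2·12|_12 = 24 ⇒ 23

22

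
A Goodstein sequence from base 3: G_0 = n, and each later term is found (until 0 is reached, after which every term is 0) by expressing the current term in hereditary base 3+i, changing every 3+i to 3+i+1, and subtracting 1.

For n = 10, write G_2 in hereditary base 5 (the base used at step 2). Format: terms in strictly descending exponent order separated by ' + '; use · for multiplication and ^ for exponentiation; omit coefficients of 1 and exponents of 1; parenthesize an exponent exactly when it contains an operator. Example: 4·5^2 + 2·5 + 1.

4·5 + 4

step 0: 10 = 3^2 + 1; sub 4 for 3: 4^2 + 1; = 17; G_1 = 17−1 = 16
step 1: 16 = 4^2; sub 5 for 4: 5^2; = 25; G_2 = 25−1 = 24
step 2: 24 = 4·5 + 4; sub 6 for 5: 4·6 + 4; = 28; G_3 = 28−1 = 27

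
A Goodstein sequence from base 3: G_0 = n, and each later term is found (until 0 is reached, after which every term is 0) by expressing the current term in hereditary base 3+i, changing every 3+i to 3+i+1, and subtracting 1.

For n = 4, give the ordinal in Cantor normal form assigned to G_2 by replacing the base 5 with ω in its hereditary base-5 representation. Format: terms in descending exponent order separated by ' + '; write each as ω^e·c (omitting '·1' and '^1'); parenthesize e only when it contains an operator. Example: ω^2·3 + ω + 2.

G_0=4  [base 3] 3 + 1  →[3↦4]→  4 + 1 = 5  −1 ⇒ G_1=4
G_1=4  [base 4] 4  →[4↦5]→  5 = 5  −1 ⇒ G_2=4
G_2=4  [base 5] 4  →[5↦6]→  4 = 4  −1 ⇒ G_3=3

4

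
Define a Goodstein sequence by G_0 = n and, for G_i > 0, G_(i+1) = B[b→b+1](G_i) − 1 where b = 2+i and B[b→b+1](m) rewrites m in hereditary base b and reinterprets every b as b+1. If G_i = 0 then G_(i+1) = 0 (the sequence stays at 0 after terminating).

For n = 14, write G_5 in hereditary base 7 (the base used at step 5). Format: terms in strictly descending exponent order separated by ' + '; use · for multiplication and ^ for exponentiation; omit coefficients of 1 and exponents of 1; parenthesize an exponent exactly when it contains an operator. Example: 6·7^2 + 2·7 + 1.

7^(7 + 1) + 5·7^5 + 5·7^4 + 5·7^3 + 5·7^2 + 5·7 + 4

step 0: 14 = 2^(2 + 1) + 2^2 + 2; sub 3 for 2: 3^(3 + 1) + 3^3 + 3; = 111; G_1 = 111−1 = 110
step 1: 110 = 3^(3 + 1) + 3^3 + 2; sub 4 for 3: 4^(4 + 1) + 4^4 + 2; = 1282; G_2 = 1282−1 = 1281
step 2: 1281 = 4^(4 + 1) + 4^4 + 1; sub 5 for 4: 5^(5 + 1) + 5^5 + 1; = 18751; G_3 = 18751−1 = 18750
step 3: 18750 = 5^(5 + 1) + 5^5; sub 6 for 5: 6^(6 + 1) + 6^6; = 326592; G_4 = 326592−1 = 326591
step 4: 326591 = 6^(6 + 1) + 5·6^5 + 5·6^4 + 5·6^3 + 5·6^2 + 5·6 + 5; sub 7 for 6: 7^(7 + 1) + 5·7^5 + 5·7^4 + 5·7^3 + 5·7^2 + 5·7 + 5; = 5862841; G_5 = 5862841−1 = 5862840
step 5: 5862840 = 7^(7 + 1) + 5·7^5 + 5·7^4 + 5·7^3 + 5·7^2 + 5·7 + 4; sub 8 for 7: 8^(8 + 1) + 5·8^5 + 5·8^4 + 5·8^3 + 5·8^2 + 5·8 + 4; = 134404972; G_6 = 134404972−1 = 134404971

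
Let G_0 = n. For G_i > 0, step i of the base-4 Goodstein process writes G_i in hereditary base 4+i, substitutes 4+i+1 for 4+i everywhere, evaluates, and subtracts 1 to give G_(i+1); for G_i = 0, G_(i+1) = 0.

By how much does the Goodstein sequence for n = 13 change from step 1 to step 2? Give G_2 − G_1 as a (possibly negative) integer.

2

[0] 13 ≡ 3·4 + 1 (base 4). Lift 5: 16. −1: 15.
[1] 15 ≡ 3·5 (base 5). Lift 6: 18. −1: 17.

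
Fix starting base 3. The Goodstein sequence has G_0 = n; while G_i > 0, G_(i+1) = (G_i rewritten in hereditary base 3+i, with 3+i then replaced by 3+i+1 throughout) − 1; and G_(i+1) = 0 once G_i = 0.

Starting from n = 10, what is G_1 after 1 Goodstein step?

16

G_0=10  [base 3] 3^2 + 1  →[3↦4]→  4^2 + 1 = 17  −1 ⇒ G_1=16
G_1=16  [base 4] 4^2  →[4↦5]→  5^2 = 25  −1 ⇒ G_2=24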